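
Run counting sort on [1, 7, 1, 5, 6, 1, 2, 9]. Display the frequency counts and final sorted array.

Count array: [0, 3, 1, 0, 0, 1, 1, 1, 0, 1]
(count[i] = number of elements equal to i)
Cumulative count: [0, 3, 4, 4, 4, 5, 6, 7, 7, 8]
Sorted: [1, 1, 1, 2, 5, 6, 7, 9]


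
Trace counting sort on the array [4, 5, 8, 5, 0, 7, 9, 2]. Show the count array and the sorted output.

Count array: [1, 0, 1, 0, 1, 2, 0, 1, 1, 1]
(count[i] = number of elements equal to i)
Cumulative count: [1, 1, 2, 2, 3, 5, 5, 6, 7, 8]
Sorted: [0, 2, 4, 5, 5, 7, 8, 9]


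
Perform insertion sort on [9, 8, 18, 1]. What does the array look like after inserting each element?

First element 9 is already 'sorted'
Insert 8: shifted 1 elements -> [8, 9, 18, 1]
Insert 18: shifted 0 elements -> [8, 9, 18, 1]
Insert 1: shifted 3 elements -> [1, 8, 9, 18]


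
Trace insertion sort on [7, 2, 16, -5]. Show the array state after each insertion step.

First element 7 is already 'sorted'
Insert 2: shifted 1 elements -> [2, 7, 16, -5]
Insert 16: shifted 0 elements -> [2, 7, 16, -5]
Insert -5: shifted 3 elements -> [-5, 2, 7, 16]


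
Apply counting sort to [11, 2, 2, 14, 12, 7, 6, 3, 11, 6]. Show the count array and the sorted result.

Count array: [0, 0, 2, 1, 0, 0, 2, 1, 0, 0, 0, 2, 1, 0, 1]
(count[i] = number of elements equal to i)
Cumulative count: [0, 0, 2, 3, 3, 3, 5, 6, 6, 6, 6, 8, 9, 9, 10]
Sorted: [2, 2, 3, 6, 6, 7, 11, 11, 12, 14]


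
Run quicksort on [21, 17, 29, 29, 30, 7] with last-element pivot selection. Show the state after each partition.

Partition 1: pivot=7 at index 0 -> [7, 17, 29, 29, 30, 21]
Partition 2: pivot=21 at index 2 -> [7, 17, 21, 29, 30, 29]
Partition 3: pivot=29 at index 4 -> [7, 17, 21, 29, 29, 30]


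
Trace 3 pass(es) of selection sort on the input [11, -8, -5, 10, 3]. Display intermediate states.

Pass 1: Select minimum -8 at index 1, swap -> [-8, 11, -5, 10, 3]
Pass 2: Select minimum -5 at index 2, swap -> [-8, -5, 11, 10, 3]
Pass 3: Select minimum 3 at index 4, swap -> [-8, -5, 3, 10, 11]


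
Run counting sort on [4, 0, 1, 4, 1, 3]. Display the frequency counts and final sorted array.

Count array: [1, 2, 0, 1, 2]
(count[i] = number of elements equal to i)
Cumulative count: [1, 3, 3, 4, 6]
Sorted: [0, 1, 1, 3, 4, 4]


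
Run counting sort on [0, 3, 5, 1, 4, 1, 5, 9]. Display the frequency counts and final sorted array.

Count array: [1, 2, 0, 1, 1, 2, 0, 0, 0, 1]
(count[i] = number of elements equal to i)
Cumulative count: [1, 3, 3, 4, 5, 7, 7, 7, 7, 8]
Sorted: [0, 1, 1, 3, 4, 5, 5, 9]


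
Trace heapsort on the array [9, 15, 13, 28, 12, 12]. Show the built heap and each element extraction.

Build heap: [28, 15, 13, 9, 12, 12]
Extract 28: [15, 12, 13, 9, 12, 28]
Extract 15: [13, 12, 12, 9, 15, 28]
Extract 13: [12, 9, 12, 13, 15, 28]
Extract 12: [12, 9, 12, 13, 15, 28]
Extract 12: [9, 12, 12, 13, 15, 28]


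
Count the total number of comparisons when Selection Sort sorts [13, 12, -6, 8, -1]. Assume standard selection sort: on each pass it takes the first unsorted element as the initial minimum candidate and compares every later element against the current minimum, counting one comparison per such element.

Pass 1: scan indices 1..4 for the minimum = 4 comparison(s); min is -6, place at index 0 -> [-6, 12, 13, 8, -1]
Pass 2: scan indices 2..4 for the minimum = 3 comparison(s); min is -1, place at index 1 -> [-6, -1, 13, 8, 12]
Pass 3: scan indices 3..4 for the minimum = 2 comparison(s); min is 8, place at index 2 -> [-6, -1, 8, 13, 12]
Pass 4: scan indices 4..4 for the minimum = 1 comparison(s); min is 12, place at index 3 -> [-6, -1, 8, 12, 13]
Selection sort always scans the whole unsorted suffix, so the count is (n-1) + (n-2) + ... + 1 = n(n-1)/2 = 5*4/2 = 10 regardless of the input order.
Total comparisons: 4 + 3 + 2 + 1 = 10


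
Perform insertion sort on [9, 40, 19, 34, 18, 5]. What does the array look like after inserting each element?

First element 9 is already 'sorted'
Insert 40: shifted 0 elements -> [9, 40, 19, 34, 18, 5]
Insert 19: shifted 1 elements -> [9, 19, 40, 34, 18, 5]
Insert 34: shifted 1 elements -> [9, 19, 34, 40, 18, 5]
Insert 18: shifted 3 elements -> [9, 18, 19, 34, 40, 5]
Insert 5: shifted 5 elements -> [5, 9, 18, 19, 34, 40]


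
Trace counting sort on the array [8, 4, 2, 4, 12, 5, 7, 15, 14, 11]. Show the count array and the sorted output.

Count array: [0, 0, 1, 0, 2, 1, 0, 1, 1, 0, 0, 1, 1, 0, 1, 1]
(count[i] = number of elements equal to i)
Cumulative count: [0, 0, 1, 1, 3, 4, 4, 5, 6, 6, 6, 7, 8, 8, 9, 10]
Sorted: [2, 4, 4, 5, 7, 8, 11, 12, 14, 15]


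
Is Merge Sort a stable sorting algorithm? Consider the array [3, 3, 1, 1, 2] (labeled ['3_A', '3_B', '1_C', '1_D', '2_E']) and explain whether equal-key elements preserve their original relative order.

Trace Merge Sort on the labeled array (the key is the number; the letter only tracks identity):
  Merge [3_A] + [3_B] -> [3_A, 3_B]
  Merge [1_D] + [2_E] -> [1_D, 2_E]
  Merge [1_C] + [1_D, 2_E] -> [1_C, 1_D, 2_E]
  Merge [3_A, 3_B] + [1_C, 1_D, 2_E] -> [1_C, 1_D, 2_E, 3_A, 3_B]
Final order: [1_C, 1_D, 2_E, 3_A, 3_B]
Equal keys:
  value 1: originally 1_C, 1_D; after sorting 1_C, 1_D -> order preserved
  value 3: originally 3_A, 3_B; after sorting 3_A, 3_B -> order preserved
All equal keys kept their original relative order. Merge Sort is stable: when the heads of the two halves are equal the merge takes from the left half first.
Answer: Stable


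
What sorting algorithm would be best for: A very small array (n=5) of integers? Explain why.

Best choice: Insertion sort
Reason: For tiny inputs the O(n^2) overhead is negligible and insertion sort has minimal constant factors


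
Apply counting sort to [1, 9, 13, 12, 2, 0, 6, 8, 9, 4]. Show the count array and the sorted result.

Count array: [1, 1, 1, 0, 1, 0, 1, 0, 1, 2, 0, 0, 1, 1]
(count[i] = number of elements equal to i)
Cumulative count: [1, 2, 3, 3, 4, 4, 5, 5, 6, 8, 8, 8, 9, 10]
Sorted: [0, 1, 2, 4, 6, 8, 9, 9, 12, 13]


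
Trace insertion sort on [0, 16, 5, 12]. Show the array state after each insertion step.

First element 0 is already 'sorted'
Insert 16: shifted 0 elements -> [0, 16, 5, 12]
Insert 5: shifted 1 elements -> [0, 5, 16, 12]
Insert 12: shifted 1 elements -> [0, 5, 12, 16]


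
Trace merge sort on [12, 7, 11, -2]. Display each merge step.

Divide and conquer:
  Merge [12] + [7] -> [7, 12]
  Merge [11] + [-2] -> [-2, 11]
  Merge [7, 12] + [-2, 11] -> [-2, 7, 11, 12]


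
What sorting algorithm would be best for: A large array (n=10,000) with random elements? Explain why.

Best choice: Quicksort or Mergesort
Reason: Both have O(n log n) average case; quicksort has lower constant factors


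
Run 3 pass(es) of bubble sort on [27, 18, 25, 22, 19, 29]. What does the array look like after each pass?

After pass 1: [18, 25, 22, 19, 27, 29] (4 swaps)
After pass 2: [18, 22, 19, 25, 27, 29] (2 swaps)
After pass 3: [18, 19, 22, 25, 27, 29] (1 swaps)
Total swaps: 7


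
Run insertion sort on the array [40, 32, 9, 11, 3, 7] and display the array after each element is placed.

First element 40 is already 'sorted'
Insert 32: shifted 1 elements -> [32, 40, 9, 11, 3, 7]
Insert 9: shifted 2 elements -> [9, 32, 40, 11, 3, 7]
Insert 11: shifted 2 elements -> [9, 11, 32, 40, 3, 7]
Insert 3: shifted 4 elements -> [3, 9, 11, 32, 40, 7]
Insert 7: shifted 4 elements -> [3, 7, 9, 11, 32, 40]


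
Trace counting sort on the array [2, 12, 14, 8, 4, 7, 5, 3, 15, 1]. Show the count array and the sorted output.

Count array: [0, 1, 1, 1, 1, 1, 0, 1, 1, 0, 0, 0, 1, 0, 1, 1]
(count[i] = number of elements equal to i)
Cumulative count: [0, 1, 2, 3, 4, 5, 5, 6, 7, 7, 7, 7, 8, 8, 9, 10]
Sorted: [1, 2, 3, 4, 5, 7, 8, 12, 14, 15]


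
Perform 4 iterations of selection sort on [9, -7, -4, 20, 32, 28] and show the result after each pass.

Pass 1: Select minimum -7 at index 1, swap -> [-7, 9, -4, 20, 32, 28]
Pass 2: Select minimum -4 at index 2, swap -> [-7, -4, 9, 20, 32, 28]
Pass 3: Select minimum 9 at index 2, swap -> [-7, -4, 9, 20, 32, 28]
Pass 4: Select minimum 20 at index 3, swap -> [-7, -4, 9, 20, 32, 28]


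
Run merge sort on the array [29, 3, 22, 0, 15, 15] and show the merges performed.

Divide and conquer:
  Merge [3] + [22] -> [3, 22]
  Merge [29] + [3, 22] -> [3, 22, 29]
  Merge [15] + [15] -> [15, 15]
  Merge [0] + [15, 15] -> [0, 15, 15]
  Merge [3, 22, 29] + [0, 15, 15] -> [0, 3, 15, 15, 22, 29]


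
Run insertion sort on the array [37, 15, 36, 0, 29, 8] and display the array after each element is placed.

First element 37 is already 'sorted'
Insert 15: shifted 1 elements -> [15, 37, 36, 0, 29, 8]
Insert 36: shifted 1 elements -> [15, 36, 37, 0, 29, 8]
Insert 0: shifted 3 elements -> [0, 15, 36, 37, 29, 8]
Insert 29: shifted 2 elements -> [0, 15, 29, 36, 37, 8]
Insert 8: shifted 4 elements -> [0, 8, 15, 29, 36, 37]


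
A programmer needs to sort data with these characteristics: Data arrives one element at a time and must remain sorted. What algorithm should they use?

Best choice: Insertion sort
Reason: Insertion sort naturally handles online/streaming input by inserting each new element into sorted position


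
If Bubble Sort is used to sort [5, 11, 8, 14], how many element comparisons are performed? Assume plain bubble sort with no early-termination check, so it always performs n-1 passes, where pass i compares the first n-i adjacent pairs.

Pass 1: compare adjacent pairs (0,1)..(2,3) = 3 comparison(s), 1 swap(s) -> [5, 8, 11, 14]
Pass 2: compare adjacent pairs (0,1)..(1,2) = 2 comparison(s), 0 swap(s) -> [5, 8, 11, 14]
Pass 3: compare adjacent pairs (0,1)..(0,1) = 1 comparison(s), 0 swap(s) -> [5, 8, 11, 14]
Total comparisons: 3 + 2 + 1 = 6


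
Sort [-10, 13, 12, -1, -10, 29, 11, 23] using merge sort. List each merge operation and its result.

Divide and conquer:
  Merge [-10] + [13] -> [-10, 13]
  Merge [12] + [-1] -> [-1, 12]
  Merge [-10, 13] + [-1, 12] -> [-10, -1, 12, 13]
  Merge [-10] + [29] -> [-10, 29]
  Merge [11] + [23] -> [11, 23]
  Merge [-10, 29] + [11, 23] -> [-10, 11, 23, 29]
  Merge [-10, -1, 12, 13] + [-10, 11, 23, 29] -> [-10, -10, -1, 11, 12, 13, 23, 29]


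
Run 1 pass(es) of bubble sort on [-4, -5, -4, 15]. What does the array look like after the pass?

After pass 1: [-5, -4, -4, 15] (1 swaps)
Total swaps: 1


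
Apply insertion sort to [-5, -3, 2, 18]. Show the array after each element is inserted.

First element -5 is already 'sorted'
Insert -3: shifted 0 elements -> [-5, -3, 2, 18]
Insert 2: shifted 0 elements -> [-5, -3, 2, 18]
Insert 18: shifted 0 elements -> [-5, -3, 2, 18]


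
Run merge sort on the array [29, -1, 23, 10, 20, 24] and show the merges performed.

Divide and conquer:
  Merge [-1] + [23] -> [-1, 23]
  Merge [29] + [-1, 23] -> [-1, 23, 29]
  Merge [20] + [24] -> [20, 24]
  Merge [10] + [20, 24] -> [10, 20, 24]
  Merge [-1, 23, 29] + [10, 20, 24] -> [-1, 10, 20, 23, 24, 29]


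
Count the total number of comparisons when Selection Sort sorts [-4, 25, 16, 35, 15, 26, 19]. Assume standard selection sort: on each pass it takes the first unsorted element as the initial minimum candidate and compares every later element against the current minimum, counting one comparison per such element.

Pass 1: scan indices 1..6 for the minimum = 6 comparison(s); min is -4, place at index 0 -> [-4, 25, 16, 35, 15, 26, 19]
Pass 2: scan indices 2..6 for the minimum = 5 comparison(s); min is 15, place at index 1 -> [-4, 15, 16, 35, 25, 26, 19]
Pass 3: scan indices 3..6 for the minimum = 4 comparison(s); min is 16, place at index 2 -> [-4, 15, 16, 35, 25, 26, 19]
Pass 4: scan indices 4..6 for the minimum = 3 comparison(s); min is 19, place at index 3 -> [-4, 15, 16, 19, 25, 26, 35]
Pass 5: scan indices 5..6 for the minimum = 2 comparison(s); min is 25, place at index 4 -> [-4, 15, 16, 19, 25, 26, 35]
Pass 6: scan indices 6..6 for the minimum = 1 comparison(s); min is 26, place at index 5 -> [-4, 15, 16, 19, 25, 26, 35]
Selection sort always scans the whole unsorted suffix, so the count is (n-1) + (n-2) + ... + 1 = n(n-1)/2 = 7*6/2 = 21 regardless of the input order.
Total comparisons: 6 + 5 + 4 + 3 + 2 + 1 = 21


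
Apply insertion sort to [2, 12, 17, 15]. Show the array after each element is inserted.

First element 2 is already 'sorted'
Insert 12: shifted 0 elements -> [2, 12, 17, 15]
Insert 17: shifted 0 elements -> [2, 12, 17, 15]
Insert 15: shifted 1 elements -> [2, 12, 15, 17]


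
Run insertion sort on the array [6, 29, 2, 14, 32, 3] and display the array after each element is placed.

First element 6 is already 'sorted'
Insert 29: shifted 0 elements -> [6, 29, 2, 14, 32, 3]
Insert 2: shifted 2 elements -> [2, 6, 29, 14, 32, 3]
Insert 14: shifted 1 elements -> [2, 6, 14, 29, 32, 3]
Insert 32: shifted 0 elements -> [2, 6, 14, 29, 32, 3]
Insert 3: shifted 4 elements -> [2, 3, 6, 14, 29, 32]


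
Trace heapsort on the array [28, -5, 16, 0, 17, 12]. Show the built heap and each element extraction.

Build heap: [28, 17, 16, 0, -5, 12]
Extract 28: [17, 12, 16, 0, -5, 28]
Extract 17: [16, 12, -5, 0, 17, 28]
Extract 16: [12, 0, -5, 16, 17, 28]
Extract 12: [0, -5, 12, 16, 17, 28]
Extract 0: [-5, 0, 12, 16, 17, 28]


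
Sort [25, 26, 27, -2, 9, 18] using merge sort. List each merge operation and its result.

Divide and conquer:
  Merge [26] + [27] -> [26, 27]
  Merge [25] + [26, 27] -> [25, 26, 27]
  Merge [9] + [18] -> [9, 18]
  Merge [-2] + [9, 18] -> [-2, 9, 18]
  Merge [25, 26, 27] + [-2, 9, 18] -> [-2, 9, 18, 25, 26, 27]


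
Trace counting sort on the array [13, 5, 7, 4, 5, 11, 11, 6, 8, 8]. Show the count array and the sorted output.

Count array: [0, 0, 0, 0, 1, 2, 1, 1, 2, 0, 0, 2, 0, 1]
(count[i] = number of elements equal to i)
Cumulative count: [0, 0, 0, 0, 1, 3, 4, 5, 7, 7, 7, 9, 9, 10]
Sorted: [4, 5, 5, 6, 7, 8, 8, 11, 11, 13]


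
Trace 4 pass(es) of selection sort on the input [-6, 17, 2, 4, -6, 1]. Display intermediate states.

Pass 1: Select minimum -6 at index 0, swap -> [-6, 17, 2, 4, -6, 1]
Pass 2: Select minimum -6 at index 4, swap -> [-6, -6, 2, 4, 17, 1]
Pass 3: Select minimum 1 at index 5, swap -> [-6, -6, 1, 4, 17, 2]
Pass 4: Select minimum 2 at index 5, swap -> [-6, -6, 1, 2, 17, 4]


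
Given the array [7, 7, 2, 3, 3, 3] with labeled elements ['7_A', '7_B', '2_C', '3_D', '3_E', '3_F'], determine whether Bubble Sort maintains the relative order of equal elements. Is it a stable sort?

Trace Bubble Sort on the labeled array (the key is the number; the letter only tracks identity):
  After pass 1: [7_A, 2_C, 3_D, 3_E, 3_F, 7_B]
  After pass 2: [2_C, 3_D, 3_E, 3_F, 7_A, 7_B]
  After pass 3: [2_C, 3_D, 3_E, 3_F, 7_A, 7_B] (no swaps, done)
Final order: [2_C, 3_D, 3_E, 3_F, 7_A, 7_B]
Equal keys:
  value 3: originally 3_D, 3_E, 3_F; after sorting 3_D, 3_E, 3_F -> order preserved
  value 7: originally 7_A, 7_B; after sorting 7_A, 7_B -> order preserved
All equal keys kept their original relative order. Bubble Sort is stable: it only swaps adjacent elements when the left one is strictly greater, so equal keys never move past each other.
Answer: Stable


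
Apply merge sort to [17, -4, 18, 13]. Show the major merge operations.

Divide and conquer:
  Merge [17] + [-4] -> [-4, 17]
  Merge [18] + [13] -> [13, 18]
  Merge [-4, 17] + [13, 18] -> [-4, 13, 17, 18]


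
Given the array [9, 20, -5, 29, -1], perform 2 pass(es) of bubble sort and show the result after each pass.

After pass 1: [9, -5, 20, -1, 29] (2 swaps)
After pass 2: [-5, 9, -1, 20, 29] (2 swaps)
Total swaps: 4


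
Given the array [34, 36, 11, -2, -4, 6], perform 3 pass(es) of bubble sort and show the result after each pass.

After pass 1: [34, 11, -2, -4, 6, 36] (4 swaps)
After pass 2: [11, -2, -4, 6, 34, 36] (4 swaps)
After pass 3: [-2, -4, 6, 11, 34, 36] (3 swaps)
Total swaps: 11


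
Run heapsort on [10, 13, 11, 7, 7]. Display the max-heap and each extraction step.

Build heap: [13, 10, 11, 7, 7]
Extract 13: [11, 10, 7, 7, 13]
Extract 11: [10, 7, 7, 11, 13]
Extract 10: [7, 7, 10, 11, 13]
Extract 7: [7, 7, 10, 11, 13]


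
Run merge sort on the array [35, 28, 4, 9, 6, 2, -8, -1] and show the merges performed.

Divide and conquer:
  Merge [35] + [28] -> [28, 35]
  Merge [4] + [9] -> [4, 9]
  Merge [28, 35] + [4, 9] -> [4, 9, 28, 35]
  Merge [6] + [2] -> [2, 6]
  Merge [-8] + [-1] -> [-8, -1]
  Merge [2, 6] + [-8, -1] -> [-8, -1, 2, 6]
  Merge [4, 9, 28, 35] + [-8, -1, 2, 6] -> [-8, -1, 2, 4, 6, 9, 28, 35]


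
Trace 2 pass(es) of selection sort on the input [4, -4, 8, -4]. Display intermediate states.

Pass 1: Select minimum -4 at index 1, swap -> [-4, 4, 8, -4]
Pass 2: Select minimum -4 at index 3, swap -> [-4, -4, 8, 4]


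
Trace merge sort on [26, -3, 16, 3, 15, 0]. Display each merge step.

Divide and conquer:
  Merge [-3] + [16] -> [-3, 16]
  Merge [26] + [-3, 16] -> [-3, 16, 26]
  Merge [15] + [0] -> [0, 15]
  Merge [3] + [0, 15] -> [0, 3, 15]
  Merge [-3, 16, 26] + [0, 3, 15] -> [-3, 0, 3, 15, 16, 26]


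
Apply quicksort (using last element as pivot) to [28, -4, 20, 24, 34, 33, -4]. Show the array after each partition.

Partition 1: pivot=-4 at index 1 -> [-4, -4, 20, 24, 34, 33, 28]
Partition 2: pivot=28 at index 4 -> [-4, -4, 20, 24, 28, 33, 34]
Partition 3: pivot=24 at index 3 -> [-4, -4, 20, 24, 28, 33, 34]
Partition 4: pivot=34 at index 6 -> [-4, -4, 20, 24, 28, 33, 34]


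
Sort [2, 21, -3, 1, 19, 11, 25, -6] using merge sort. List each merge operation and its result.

Divide and conquer:
  Merge [2] + [21] -> [2, 21]
  Merge [-3] + [1] -> [-3, 1]
  Merge [2, 21] + [-3, 1] -> [-3, 1, 2, 21]
  Merge [19] + [11] -> [11, 19]
  Merge [25] + [-6] -> [-6, 25]
  Merge [11, 19] + [-6, 25] -> [-6, 11, 19, 25]
  Merge [-3, 1, 2, 21] + [-6, 11, 19, 25] -> [-6, -3, 1, 2, 11, 19, 21, 25]


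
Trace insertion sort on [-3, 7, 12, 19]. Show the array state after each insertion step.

First element -3 is already 'sorted'
Insert 7: shifted 0 elements -> [-3, 7, 12, 19]
Insert 12: shifted 0 elements -> [-3, 7, 12, 19]
Insert 19: shifted 0 elements -> [-3, 7, 12, 19]


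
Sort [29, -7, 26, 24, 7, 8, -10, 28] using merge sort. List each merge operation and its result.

Divide and conquer:
  Merge [29] + [-7] -> [-7, 29]
  Merge [26] + [24] -> [24, 26]
  Merge [-7, 29] + [24, 26] -> [-7, 24, 26, 29]
  Merge [7] + [8] -> [7, 8]
  Merge [-10] + [28] -> [-10, 28]
  Merge [7, 8] + [-10, 28] -> [-10, 7, 8, 28]
  Merge [-7, 24, 26, 29] + [-10, 7, 8, 28] -> [-10, -7, 7, 8, 24, 26, 28, 29]


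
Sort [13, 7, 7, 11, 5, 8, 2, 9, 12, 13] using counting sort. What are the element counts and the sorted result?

Count array: [0, 0, 1, 0, 0, 1, 0, 2, 1, 1, 0, 1, 1, 2]
(count[i] = number of elements equal to i)
Cumulative count: [0, 0, 1, 1, 1, 2, 2, 4, 5, 6, 6, 7, 8, 10]
Sorted: [2, 5, 7, 7, 8, 9, 11, 12, 13, 13]


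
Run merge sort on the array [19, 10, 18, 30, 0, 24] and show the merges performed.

Divide and conquer:
  Merge [10] + [18] -> [10, 18]
  Merge [19] + [10, 18] -> [10, 18, 19]
  Merge [0] + [24] -> [0, 24]
  Merge [30] + [0, 24] -> [0, 24, 30]
  Merge [10, 18, 19] + [0, 24, 30] -> [0, 10, 18, 19, 24, 30]


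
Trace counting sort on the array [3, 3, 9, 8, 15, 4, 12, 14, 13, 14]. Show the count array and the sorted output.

Count array: [0, 0, 0, 2, 1, 0, 0, 0, 1, 1, 0, 0, 1, 1, 2, 1]
(count[i] = number of elements equal to i)
Cumulative count: [0, 0, 0, 2, 3, 3, 3, 3, 4, 5, 5, 5, 6, 7, 9, 10]
Sorted: [3, 3, 4, 8, 9, 12, 13, 14, 14, 15]


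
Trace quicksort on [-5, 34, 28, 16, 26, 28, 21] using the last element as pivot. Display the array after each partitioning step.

Partition 1: pivot=21 at index 2 -> [-5, 16, 21, 34, 26, 28, 28]
Partition 2: pivot=16 at index 1 -> [-5, 16, 21, 34, 26, 28, 28]
Partition 3: pivot=28 at index 5 -> [-5, 16, 21, 26, 28, 28, 34]
Partition 4: pivot=28 at index 4 -> [-5, 16, 21, 26, 28, 28, 34]


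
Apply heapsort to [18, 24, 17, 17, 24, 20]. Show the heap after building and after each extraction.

Build heap: [24, 24, 20, 17, 18, 17]
Extract 24: [24, 18, 20, 17, 17, 24]
Extract 24: [20, 18, 17, 17, 24, 24]
Extract 20: [18, 17, 17, 20, 24, 24]
Extract 18: [17, 17, 18, 20, 24, 24]
Extract 17: [17, 17, 18, 20, 24, 24]


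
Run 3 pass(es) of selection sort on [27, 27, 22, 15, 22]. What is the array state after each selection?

Pass 1: Select minimum 15 at index 3, swap -> [15, 27, 22, 27, 22]
Pass 2: Select minimum 22 at index 2, swap -> [15, 22, 27, 27, 22]
Pass 3: Select minimum 22 at index 4, swap -> [15, 22, 22, 27, 27]


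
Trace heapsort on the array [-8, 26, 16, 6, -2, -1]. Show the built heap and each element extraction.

Build heap: [26, 6, 16, -8, -2, -1]
Extract 26: [16, 6, -1, -8, -2, 26]
Extract 16: [6, -2, -1, -8, 16, 26]
Extract 6: [-1, -2, -8, 6, 16, 26]
Extract -1: [-2, -8, -1, 6, 16, 26]
Extract -2: [-8, -2, -1, 6, 16, 26]


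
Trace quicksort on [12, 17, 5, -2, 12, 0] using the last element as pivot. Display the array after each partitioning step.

Partition 1: pivot=0 at index 1 -> [-2, 0, 5, 12, 12, 17]
Partition 2: pivot=17 at index 5 -> [-2, 0, 5, 12, 12, 17]
Partition 3: pivot=12 at index 4 -> [-2, 0, 5, 12, 12, 17]
Partition 4: pivot=12 at index 3 -> [-2, 0, 5, 12, 12, 17]


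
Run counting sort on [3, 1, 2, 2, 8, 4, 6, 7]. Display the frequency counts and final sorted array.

Count array: [0, 1, 2, 1, 1, 0, 1, 1, 1]
(count[i] = number of elements equal to i)
Cumulative count: [0, 1, 3, 4, 5, 5, 6, 7, 8]
Sorted: [1, 2, 2, 3, 4, 6, 7, 8]


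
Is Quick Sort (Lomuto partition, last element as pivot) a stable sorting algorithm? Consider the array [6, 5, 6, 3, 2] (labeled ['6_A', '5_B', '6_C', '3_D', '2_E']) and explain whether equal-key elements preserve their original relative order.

Trace Quick Sort on the labeled array (the key is the number; the letter only tracks identity):
  Partition indices 0..4 around pivot 2_E -> [2_E, 5_B, 6_C, 3_D, 6_A]
  Partition indices 1..4 around pivot 6_A -> [2_E, 5_B, 6_C, 3_D, 6_A]
  Partition indices 1..3 around pivot 3_D -> [2_E, 3_D, 6_C, 5_B, 6_A]
  Partition indices 2..3 around pivot 5_B -> [2_E, 3_D, 5_B, 6_C, 6_A]
Final order: [2_E, 3_D, 5_B, 6_C, 6_A]
Equal keys:
  value 6: originally 6_A, 6_C; after sorting 6_C, 6_A -> order changed
Equal keys were reordered, so Quick Sort is not stable: partition swaps elements across long distances and can reorder equal keys. (One such input is enough; an unstable sort may happen to preserve order on other inputs, but it gives no guarantee.)
Answer: Not stable


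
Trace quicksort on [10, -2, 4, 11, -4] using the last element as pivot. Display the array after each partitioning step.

Partition 1: pivot=-4 at index 0 -> [-4, -2, 4, 11, 10]
Partition 2: pivot=10 at index 3 -> [-4, -2, 4, 10, 11]
Partition 3: pivot=4 at index 2 -> [-4, -2, 4, 10, 11]


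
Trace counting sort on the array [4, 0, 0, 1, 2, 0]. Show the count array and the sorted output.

Count array: [3, 1, 1, 0, 1]
(count[i] = number of elements equal to i)
Cumulative count: [3, 4, 5, 5, 6]
Sorted: [0, 0, 0, 1, 2, 4]


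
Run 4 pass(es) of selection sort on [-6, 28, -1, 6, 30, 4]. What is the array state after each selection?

Pass 1: Select minimum -6 at index 0, swap -> [-6, 28, -1, 6, 30, 4]
Pass 2: Select minimum -1 at index 2, swap -> [-6, -1, 28, 6, 30, 4]
Pass 3: Select minimum 4 at index 5, swap -> [-6, -1, 4, 6, 30, 28]
Pass 4: Select minimum 6 at index 3, swap -> [-6, -1, 4, 6, 30, 28]


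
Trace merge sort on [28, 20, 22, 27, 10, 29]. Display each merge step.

Divide and conquer:
  Merge [20] + [22] -> [20, 22]
  Merge [28] + [20, 22] -> [20, 22, 28]
  Merge [10] + [29] -> [10, 29]
  Merge [27] + [10, 29] -> [10, 27, 29]
  Merge [20, 22, 28] + [10, 27, 29] -> [10, 20, 22, 27, 28, 29]


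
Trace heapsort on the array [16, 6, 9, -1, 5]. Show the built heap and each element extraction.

Build heap: [16, 6, 9, -1, 5]
Extract 16: [9, 6, 5, -1, 16]
Extract 9: [6, -1, 5, 9, 16]
Extract 6: [5, -1, 6, 9, 16]
Extract 5: [-1, 5, 6, 9, 16]


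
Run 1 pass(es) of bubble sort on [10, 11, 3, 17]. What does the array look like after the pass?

After pass 1: [10, 3, 11, 17] (1 swaps)
Total swaps: 1


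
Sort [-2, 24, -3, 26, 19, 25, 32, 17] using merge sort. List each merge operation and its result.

Divide and conquer:
  Merge [-2] + [24] -> [-2, 24]
  Merge [-3] + [26] -> [-3, 26]
  Merge [-2, 24] + [-3, 26] -> [-3, -2, 24, 26]
  Merge [19] + [25] -> [19, 25]
  Merge [32] + [17] -> [17, 32]
  Merge [19, 25] + [17, 32] -> [17, 19, 25, 32]
  Merge [-3, -2, 24, 26] + [17, 19, 25, 32] -> [-3, -2, 17, 19, 24, 25, 26, 32]


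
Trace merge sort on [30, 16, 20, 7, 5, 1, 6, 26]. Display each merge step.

Divide and conquer:
  Merge [30] + [16] -> [16, 30]
  Merge [20] + [7] -> [7, 20]
  Merge [16, 30] + [7, 20] -> [7, 16, 20, 30]
  Merge [5] + [1] -> [1, 5]
  Merge [6] + [26] -> [6, 26]
  Merge [1, 5] + [6, 26] -> [1, 5, 6, 26]
  Merge [7, 16, 20, 30] + [1, 5, 6, 26] -> [1, 5, 6, 7, 16, 20, 26, 30]


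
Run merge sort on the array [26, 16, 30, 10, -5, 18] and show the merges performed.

Divide and conquer:
  Merge [16] + [30] -> [16, 30]
  Merge [26] + [16, 30] -> [16, 26, 30]
  Merge [-5] + [18] -> [-5, 18]
  Merge [10] + [-5, 18] -> [-5, 10, 18]
  Merge [16, 26, 30] + [-5, 10, 18] -> [-5, 10, 16, 18, 26, 30]


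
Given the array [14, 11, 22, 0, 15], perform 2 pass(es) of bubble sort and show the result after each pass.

After pass 1: [11, 14, 0, 15, 22] (3 swaps)
After pass 2: [11, 0, 14, 15, 22] (1 swaps)
Total swaps: 4


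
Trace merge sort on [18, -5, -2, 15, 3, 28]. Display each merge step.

Divide and conquer:
  Merge [-5] + [-2] -> [-5, -2]
  Merge [18] + [-5, -2] -> [-5, -2, 18]
  Merge [3] + [28] -> [3, 28]
  Merge [15] + [3, 28] -> [3, 15, 28]
  Merge [-5, -2, 18] + [3, 15, 28] -> [-5, -2, 3, 15, 18, 28]


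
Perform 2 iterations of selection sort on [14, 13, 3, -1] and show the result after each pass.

Pass 1: Select minimum -1 at index 3, swap -> [-1, 13, 3, 14]
Pass 2: Select minimum 3 at index 2, swap -> [-1, 3, 13, 14]


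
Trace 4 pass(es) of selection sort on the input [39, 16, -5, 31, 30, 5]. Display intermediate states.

Pass 1: Select minimum -5 at index 2, swap -> [-5, 16, 39, 31, 30, 5]
Pass 2: Select minimum 5 at index 5, swap -> [-5, 5, 39, 31, 30, 16]
Pass 3: Select minimum 16 at index 5, swap -> [-5, 5, 16, 31, 30, 39]
Pass 4: Select minimum 30 at index 4, swap -> [-5, 5, 16, 30, 31, 39]


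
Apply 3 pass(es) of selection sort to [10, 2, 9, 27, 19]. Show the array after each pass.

Pass 1: Select minimum 2 at index 1, swap -> [2, 10, 9, 27, 19]
Pass 2: Select minimum 9 at index 2, swap -> [2, 9, 10, 27, 19]
Pass 3: Select minimum 10 at index 2, swap -> [2, 9, 10, 27, 19]


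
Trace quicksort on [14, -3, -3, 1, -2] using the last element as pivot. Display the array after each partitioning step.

Partition 1: pivot=-2 at index 2 -> [-3, -3, -2, 1, 14]
Partition 2: pivot=-3 at index 1 -> [-3, -3, -2, 1, 14]
Partition 3: pivot=14 at index 4 -> [-3, -3, -2, 1, 14]


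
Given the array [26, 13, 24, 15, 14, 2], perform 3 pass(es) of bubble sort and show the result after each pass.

After pass 1: [13, 24, 15, 14, 2, 26] (5 swaps)
After pass 2: [13, 15, 14, 2, 24, 26] (3 swaps)
After pass 3: [13, 14, 2, 15, 24, 26] (2 swaps)
Total swaps: 10


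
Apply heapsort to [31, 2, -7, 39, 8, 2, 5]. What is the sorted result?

Build heap: [39, 31, 5, 2, 8, 2, -7]
Extract 39: [31, 8, 5, 2, -7, 2, 39]
Extract 31: [8, 2, 5, 2, -7, 31, 39]
Extract 8: [5, 2, -7, 2, 8, 31, 39]
Extract 5: [2, 2, -7, 5, 8, 31, 39]
Extract 2: [2, -7, 2, 5, 8, 31, 39]
Extract 2: [-7, 2, 2, 5, 8, 31, 39]


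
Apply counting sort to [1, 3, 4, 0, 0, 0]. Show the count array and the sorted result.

Count array: [3, 1, 0, 1, 1]
(count[i] = number of elements equal to i)
Cumulative count: [3, 4, 4, 5, 6]
Sorted: [0, 0, 0, 1, 3, 4]


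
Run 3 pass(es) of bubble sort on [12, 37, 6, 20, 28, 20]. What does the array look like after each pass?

After pass 1: [12, 6, 20, 28, 20, 37] (4 swaps)
After pass 2: [6, 12, 20, 20, 28, 37] (2 swaps)
After pass 3: [6, 12, 20, 20, 28, 37] (0 swaps)
Total swaps: 6


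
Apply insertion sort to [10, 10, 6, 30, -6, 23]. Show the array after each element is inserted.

First element 10 is already 'sorted'
Insert 10: shifted 0 elements -> [10, 10, 6, 30, -6, 23]
Insert 6: shifted 2 elements -> [6, 10, 10, 30, -6, 23]
Insert 30: shifted 0 elements -> [6, 10, 10, 30, -6, 23]
Insert -6: shifted 4 elements -> [-6, 6, 10, 10, 30, 23]
Insert 23: shifted 1 elements -> [-6, 6, 10, 10, 23, 30]


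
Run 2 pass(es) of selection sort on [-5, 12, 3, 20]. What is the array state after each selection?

Pass 1: Select minimum -5 at index 0, swap -> [-5, 12, 3, 20]
Pass 2: Select minimum 3 at index 2, swap -> [-5, 3, 12, 20]


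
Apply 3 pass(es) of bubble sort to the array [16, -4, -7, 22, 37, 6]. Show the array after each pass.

After pass 1: [-4, -7, 16, 22, 6, 37] (3 swaps)
After pass 2: [-7, -4, 16, 6, 22, 37] (2 swaps)
After pass 3: [-7, -4, 6, 16, 22, 37] (1 swaps)
Total swaps: 6


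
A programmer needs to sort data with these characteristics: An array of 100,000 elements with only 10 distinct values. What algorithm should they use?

Best choice: 3-way quicksort or Counting sort
Reason: 3-way (Dutch national flag) partitioning groups every copy of the pivot together, so with only d=10 distinct keys quicksort finishes in O(n log d) expected time, which is effectively linear; counting sort runs in O(n + k) where k is the size of the key range (not the number of distinct values), so it is linear when the 10 values are integers drawn from a small known range


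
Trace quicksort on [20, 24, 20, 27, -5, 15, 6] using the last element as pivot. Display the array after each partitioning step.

Partition 1: pivot=6 at index 1 -> [-5, 6, 20, 27, 20, 15, 24]
Partition 2: pivot=24 at index 5 -> [-5, 6, 20, 20, 15, 24, 27]
Partition 3: pivot=15 at index 2 -> [-5, 6, 15, 20, 20, 24, 27]
Partition 4: pivot=20 at index 4 -> [-5, 6, 15, 20, 20, 24, 27]


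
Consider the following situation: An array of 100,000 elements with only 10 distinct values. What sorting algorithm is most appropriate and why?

Best choice: 3-way quicksort or Counting sort
Reason: 3-way (Dutch national flag) partitioning groups every copy of the pivot together, so with only d=10 distinct keys quicksort finishes in O(n log d) expected time, which is effectively linear; counting sort runs in O(n + k) where k is the size of the key range (not the number of distinct values), so it is linear when the 10 values are integers drawn from a small known range


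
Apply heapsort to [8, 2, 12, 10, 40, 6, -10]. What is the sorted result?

Build heap: [40, 10, 12, 8, 2, 6, -10]
Extract 40: [12, 10, 6, 8, 2, -10, 40]
Extract 12: [10, 8, 6, -10, 2, 12, 40]
Extract 10: [8, 2, 6, -10, 10, 12, 40]
Extract 8: [6, 2, -10, 8, 10, 12, 40]
Extract 6: [2, -10, 6, 8, 10, 12, 40]
Extract 2: [-10, 2, 6, 8, 10, 12, 40]


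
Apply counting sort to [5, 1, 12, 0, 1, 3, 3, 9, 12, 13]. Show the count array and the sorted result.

Count array: [1, 2, 0, 2, 0, 1, 0, 0, 0, 1, 0, 0, 2, 1]
(count[i] = number of elements equal to i)
Cumulative count: [1, 3, 3, 5, 5, 6, 6, 6, 6, 7, 7, 7, 9, 10]
Sorted: [0, 1, 1, 3, 3, 5, 9, 12, 12, 13]


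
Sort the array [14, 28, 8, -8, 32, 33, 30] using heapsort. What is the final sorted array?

Build heap: [33, 32, 30, -8, 28, 8, 14]
Extract 33: [32, 28, 30, -8, 14, 8, 33]
Extract 32: [30, 28, 8, -8, 14, 32, 33]
Extract 30: [28, 14, 8, -8, 30, 32, 33]
Extract 28: [14, -8, 8, 28, 30, 32, 33]
Extract 14: [8, -8, 14, 28, 30, 32, 33]
Extract 8: [-8, 8, 14, 28, 30, 32, 33]


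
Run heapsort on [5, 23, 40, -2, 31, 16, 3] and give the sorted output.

Build heap: [40, 31, 16, -2, 23, 5, 3]
Extract 40: [31, 23, 16, -2, 3, 5, 40]
Extract 31: [23, 5, 16, -2, 3, 31, 40]
Extract 23: [16, 5, 3, -2, 23, 31, 40]
Extract 16: [5, -2, 3, 16, 23, 31, 40]
Extract 5: [3, -2, 5, 16, 23, 31, 40]
Extract 3: [-2, 3, 5, 16, 23, 31, 40]


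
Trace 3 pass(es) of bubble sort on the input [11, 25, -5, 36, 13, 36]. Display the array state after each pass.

After pass 1: [11, -5, 25, 13, 36, 36] (2 swaps)
After pass 2: [-5, 11, 13, 25, 36, 36] (2 swaps)
After pass 3: [-5, 11, 13, 25, 36, 36] (0 swaps)
Total swaps: 4


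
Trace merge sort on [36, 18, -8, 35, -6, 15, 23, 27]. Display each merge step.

Divide and conquer:
  Merge [36] + [18] -> [18, 36]
  Merge [-8] + [35] -> [-8, 35]
  Merge [18, 36] + [-8, 35] -> [-8, 18, 35, 36]
  Merge [-6] + [15] -> [-6, 15]
  Merge [23] + [27] -> [23, 27]
  Merge [-6, 15] + [23, 27] -> [-6, 15, 23, 27]
  Merge [-8, 18, 35, 36] + [-6, 15, 23, 27] -> [-8, -6, 15, 18, 23, 27, 35, 36]


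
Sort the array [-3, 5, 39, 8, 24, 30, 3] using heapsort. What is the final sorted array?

Build heap: [39, 24, 30, 8, 5, -3, 3]
Extract 39: [30, 24, 3, 8, 5, -3, 39]
Extract 30: [24, 8, 3, -3, 5, 30, 39]
Extract 24: [8, 5, 3, -3, 24, 30, 39]
Extract 8: [5, -3, 3, 8, 24, 30, 39]
Extract 5: [3, -3, 5, 8, 24, 30, 39]
Extract 3: [-3, 3, 5, 8, 24, 30, 39]


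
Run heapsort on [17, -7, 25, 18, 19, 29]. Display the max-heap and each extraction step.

Build heap: [29, 19, 25, 18, -7, 17]
Extract 29: [25, 19, 17, 18, -7, 29]
Extract 25: [19, 18, 17, -7, 25, 29]
Extract 19: [18, -7, 17, 19, 25, 29]
Extract 18: [17, -7, 18, 19, 25, 29]
Extract 17: [-7, 17, 18, 19, 25, 29]


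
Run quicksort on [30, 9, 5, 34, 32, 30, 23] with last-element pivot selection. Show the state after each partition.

Partition 1: pivot=23 at index 2 -> [9, 5, 23, 34, 32, 30, 30]
Partition 2: pivot=5 at index 0 -> [5, 9, 23, 34, 32, 30, 30]
Partition 3: pivot=30 at index 4 -> [5, 9, 23, 30, 30, 34, 32]
Partition 4: pivot=32 at index 5 -> [5, 9, 23, 30, 30, 32, 34]


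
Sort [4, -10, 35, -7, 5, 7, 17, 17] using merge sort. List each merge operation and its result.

Divide and conquer:
  Merge [4] + [-10] -> [-10, 4]
  Merge [35] + [-7] -> [-7, 35]
  Merge [-10, 4] + [-7, 35] -> [-10, -7, 4, 35]
  Merge [5] + [7] -> [5, 7]
  Merge [17] + [17] -> [17, 17]
  Merge [5, 7] + [17, 17] -> [5, 7, 17, 17]
  Merge [-10, -7, 4, 35] + [5, 7, 17, 17] -> [-10, -7, 4, 5, 7, 17, 17, 35]


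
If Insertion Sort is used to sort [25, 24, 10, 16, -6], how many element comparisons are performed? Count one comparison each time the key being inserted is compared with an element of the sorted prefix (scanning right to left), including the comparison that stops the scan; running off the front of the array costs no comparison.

Insert 24: 25 > 24 (shift), reached front = 1 comparison(s) -> [24, 25, 10, 16, -6]
Insert 10: 25 > 10 (shift), 24 > 10 (shift), reached front = 2 comparison(s) -> [10, 24, 25, 16, -6]
Insert 16: 25 > 16 (shift), 24 > 16 (shift), 10 <= 16 (stop) = 3 comparison(s) -> [10, 16, 24, 25, -6]
Insert -6: 25 > -6 (shift), 24 > -6 (shift), 16 > -6 (shift), 10 > -6 (shift), reached front = 4 comparison(s) -> [-6, 10, 16, 24, 25]
Total comparisons: 1 + 2 + 3 + 4 = 10


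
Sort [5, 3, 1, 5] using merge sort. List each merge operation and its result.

Divide and conquer:
  Merge [5] + [3] -> [3, 5]
  Merge [1] + [5] -> [1, 5]
  Merge [3, 5] + [1, 5] -> [1, 3, 5, 5]


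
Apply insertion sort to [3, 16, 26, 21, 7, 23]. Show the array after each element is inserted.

First element 3 is already 'sorted'
Insert 16: shifted 0 elements -> [3, 16, 26, 21, 7, 23]
Insert 26: shifted 0 elements -> [3, 16, 26, 21, 7, 23]
Insert 21: shifted 1 elements -> [3, 16, 21, 26, 7, 23]
Insert 7: shifted 3 elements -> [3, 7, 16, 21, 26, 23]
Insert 23: shifted 1 elements -> [3, 7, 16, 21, 23, 26]


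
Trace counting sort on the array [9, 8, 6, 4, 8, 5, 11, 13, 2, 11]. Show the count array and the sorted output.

Count array: [0, 0, 1, 0, 1, 1, 1, 0, 2, 1, 0, 2, 0, 1]
(count[i] = number of elements equal to i)
Cumulative count: [0, 0, 1, 1, 2, 3, 4, 4, 6, 7, 7, 9, 9, 10]
Sorted: [2, 4, 5, 6, 8, 8, 9, 11, 11, 13]


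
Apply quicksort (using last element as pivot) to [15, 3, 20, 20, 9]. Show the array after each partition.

Partition 1: pivot=9 at index 1 -> [3, 9, 20, 20, 15]
Partition 2: pivot=15 at index 2 -> [3, 9, 15, 20, 20]
Partition 3: pivot=20 at index 4 -> [3, 9, 15, 20, 20]


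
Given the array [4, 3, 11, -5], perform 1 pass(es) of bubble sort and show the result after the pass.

After pass 1: [3, 4, -5, 11] (2 swaps)
Total swaps: 2


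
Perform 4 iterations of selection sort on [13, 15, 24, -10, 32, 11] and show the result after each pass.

Pass 1: Select minimum -10 at index 3, swap -> [-10, 15, 24, 13, 32, 11]
Pass 2: Select minimum 11 at index 5, swap -> [-10, 11, 24, 13, 32, 15]
Pass 3: Select minimum 13 at index 3, swap -> [-10, 11, 13, 24, 32, 15]
Pass 4: Select minimum 15 at index 5, swap -> [-10, 11, 13, 15, 32, 24]


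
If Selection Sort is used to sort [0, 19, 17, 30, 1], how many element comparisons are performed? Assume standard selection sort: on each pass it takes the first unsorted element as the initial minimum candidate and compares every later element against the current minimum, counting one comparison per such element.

Pass 1: scan indices 1..4 for the minimum = 4 comparison(s); min is 0, place at index 0 -> [0, 19, 17, 30, 1]
Pass 2: scan indices 2..4 for the minimum = 3 comparison(s); min is 1, place at index 1 -> [0, 1, 17, 30, 19]
Pass 3: scan indices 3..4 for the minimum = 2 comparison(s); min is 17, place at index 2 -> [0, 1, 17, 30, 19]
Pass 4: scan indices 4..4 for the minimum = 1 comparison(s); min is 19, place at index 3 -> [0, 1, 17, 19, 30]
Selection sort always scans the whole unsorted suffix, so the count is (n-1) + (n-2) + ... + 1 = n(n-1)/2 = 5*4/2 = 10 regardless of the input order.
Total comparisons: 4 + 3 + 2 + 1 = 10


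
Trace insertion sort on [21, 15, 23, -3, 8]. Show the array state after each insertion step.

First element 21 is already 'sorted'
Insert 15: shifted 1 elements -> [15, 21, 23, -3, 8]
Insert 23: shifted 0 elements -> [15, 21, 23, -3, 8]
Insert -3: shifted 3 elements -> [-3, 15, 21, 23, 8]
Insert 8: shifted 3 elements -> [-3, 8, 15, 21, 23]


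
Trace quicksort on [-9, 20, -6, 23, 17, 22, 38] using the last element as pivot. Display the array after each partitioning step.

Partition 1: pivot=38 at index 6 -> [-9, 20, -6, 23, 17, 22, 38]
Partition 2: pivot=22 at index 4 -> [-9, 20, -6, 17, 22, 23, 38]
Partition 3: pivot=17 at index 2 -> [-9, -6, 17, 20, 22, 23, 38]
Partition 4: pivot=-6 at index 1 -> [-9, -6, 17, 20, 22, 23, 38]


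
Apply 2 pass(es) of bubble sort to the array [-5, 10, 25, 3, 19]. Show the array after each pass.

After pass 1: [-5, 10, 3, 19, 25] (2 swaps)
After pass 2: [-5, 3, 10, 19, 25] (1 swaps)
Total swaps: 3


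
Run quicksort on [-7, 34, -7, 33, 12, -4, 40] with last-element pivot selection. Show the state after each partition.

Partition 1: pivot=40 at index 6 -> [-7, 34, -7, 33, 12, -4, 40]
Partition 2: pivot=-4 at index 2 -> [-7, -7, -4, 33, 12, 34, 40]
Partition 3: pivot=-7 at index 1 -> [-7, -7, -4, 33, 12, 34, 40]
Partition 4: pivot=34 at index 5 -> [-7, -7, -4, 33, 12, 34, 40]
Partition 5: pivot=12 at index 3 -> [-7, -7, -4, 12, 33, 34, 40]


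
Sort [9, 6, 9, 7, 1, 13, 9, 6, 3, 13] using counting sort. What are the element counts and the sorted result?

Count array: [0, 1, 0, 1, 0, 0, 2, 1, 0, 3, 0, 0, 0, 2]
(count[i] = number of elements equal to i)
Cumulative count: [0, 1, 1, 2, 2, 2, 4, 5, 5, 8, 8, 8, 8, 10]
Sorted: [1, 3, 6, 6, 7, 9, 9, 9, 13, 13]


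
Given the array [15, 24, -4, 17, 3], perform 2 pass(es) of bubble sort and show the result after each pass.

After pass 1: [15, -4, 17, 3, 24] (3 swaps)
After pass 2: [-4, 15, 3, 17, 24] (2 swaps)
Total swaps: 5


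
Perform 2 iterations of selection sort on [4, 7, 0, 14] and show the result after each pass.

Pass 1: Select minimum 0 at index 2, swap -> [0, 7, 4, 14]
Pass 2: Select minimum 4 at index 2, swap -> [0, 4, 7, 14]
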